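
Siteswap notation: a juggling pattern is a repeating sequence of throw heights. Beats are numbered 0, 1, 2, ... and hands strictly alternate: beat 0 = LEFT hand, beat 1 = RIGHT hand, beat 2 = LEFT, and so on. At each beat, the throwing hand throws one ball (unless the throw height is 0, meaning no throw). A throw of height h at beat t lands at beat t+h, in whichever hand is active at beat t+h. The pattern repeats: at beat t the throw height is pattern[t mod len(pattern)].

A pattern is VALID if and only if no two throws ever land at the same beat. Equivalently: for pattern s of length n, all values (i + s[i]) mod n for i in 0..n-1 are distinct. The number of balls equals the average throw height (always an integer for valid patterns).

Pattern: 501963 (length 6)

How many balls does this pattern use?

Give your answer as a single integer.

Pattern = [5, 0, 1, 9, 6, 3], length n = 6
  position 0: throw height = 5, running sum = 5
  position 1: throw height = 0, running sum = 5
  position 2: throw height = 1, running sum = 6
  position 3: throw height = 9, running sum = 15
  position 4: throw height = 6, running sum = 21
  position 5: throw height = 3, running sum = 24
Total sum = 24; balls = sum / n = 24 / 6 = 4

Answer: 4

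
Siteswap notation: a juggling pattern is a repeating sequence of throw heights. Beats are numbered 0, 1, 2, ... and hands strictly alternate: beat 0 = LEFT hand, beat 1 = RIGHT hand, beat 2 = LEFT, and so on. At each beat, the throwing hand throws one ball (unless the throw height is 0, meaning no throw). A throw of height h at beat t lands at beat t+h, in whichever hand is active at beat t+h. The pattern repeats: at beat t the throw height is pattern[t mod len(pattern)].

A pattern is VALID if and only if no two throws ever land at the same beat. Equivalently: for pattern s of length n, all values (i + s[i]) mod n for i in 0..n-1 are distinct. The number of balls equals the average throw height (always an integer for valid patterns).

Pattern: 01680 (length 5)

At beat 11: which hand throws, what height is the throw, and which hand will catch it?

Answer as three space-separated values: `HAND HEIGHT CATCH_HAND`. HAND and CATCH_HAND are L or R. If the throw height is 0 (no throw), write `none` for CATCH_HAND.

Beat 11: 11 mod 2 = 1, so hand = R
Throw height = pattern[11 mod 5] = pattern[1] = 1
Lands at beat 11+1=12, 12 mod 2 = 0, so catch hand = L

Answer: R 1 L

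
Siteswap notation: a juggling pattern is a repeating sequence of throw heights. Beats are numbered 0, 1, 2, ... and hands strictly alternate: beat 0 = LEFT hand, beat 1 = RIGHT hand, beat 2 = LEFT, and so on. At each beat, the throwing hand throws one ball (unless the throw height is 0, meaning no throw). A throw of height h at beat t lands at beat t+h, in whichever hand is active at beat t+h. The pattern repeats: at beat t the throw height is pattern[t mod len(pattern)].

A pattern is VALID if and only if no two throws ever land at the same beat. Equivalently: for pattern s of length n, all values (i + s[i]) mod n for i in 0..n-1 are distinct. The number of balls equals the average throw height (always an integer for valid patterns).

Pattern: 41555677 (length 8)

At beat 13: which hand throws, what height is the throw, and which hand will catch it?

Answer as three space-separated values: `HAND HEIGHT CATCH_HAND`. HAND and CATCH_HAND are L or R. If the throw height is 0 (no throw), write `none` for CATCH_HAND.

Beat 13: 13 mod 2 = 1, so hand = R
Throw height = pattern[13 mod 8] = pattern[5] = 6
Lands at beat 13+6=19, 19 mod 2 = 1, so catch hand = R

Answer: R 6 R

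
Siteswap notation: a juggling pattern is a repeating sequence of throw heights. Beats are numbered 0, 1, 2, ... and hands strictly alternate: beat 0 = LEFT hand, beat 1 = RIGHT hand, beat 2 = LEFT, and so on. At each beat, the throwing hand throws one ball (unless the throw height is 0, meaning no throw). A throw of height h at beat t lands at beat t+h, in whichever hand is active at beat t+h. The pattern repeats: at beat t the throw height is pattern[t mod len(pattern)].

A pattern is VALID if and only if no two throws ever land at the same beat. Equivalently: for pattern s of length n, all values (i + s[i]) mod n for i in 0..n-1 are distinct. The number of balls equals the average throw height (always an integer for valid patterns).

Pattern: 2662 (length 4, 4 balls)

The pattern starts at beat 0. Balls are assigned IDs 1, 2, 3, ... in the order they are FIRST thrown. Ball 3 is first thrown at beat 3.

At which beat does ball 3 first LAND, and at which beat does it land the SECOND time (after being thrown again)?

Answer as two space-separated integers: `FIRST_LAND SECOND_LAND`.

Answer: 5 11

Derivation:
Beat 0 (L): throw ball1 h=2 -> lands@2:L; in-air after throw: [b1@2:L]
Beat 1 (R): throw ball2 h=6 -> lands@7:R; in-air after throw: [b1@2:L b2@7:R]
Beat 2 (L): throw ball1 h=6 -> lands@8:L; in-air after throw: [b2@7:R b1@8:L]
Beat 3 (R): throw ball3 h=2 -> lands@5:R; in-air after throw: [b3@5:R b2@7:R b1@8:L]
Beat 4 (L): throw ball4 h=2 -> lands@6:L; in-air after throw: [b3@5:R b4@6:L b2@7:R b1@8:L]
Beat 5 (R): throw ball3 h=6 -> lands@11:R; in-air after throw: [b4@6:L b2@7:R b1@8:L b3@11:R]
Beat 6 (L): throw ball4 h=6 -> lands@12:L; in-air after throw: [b2@7:R b1@8:L b3@11:R b4@12:L]
Beat 7 (R): throw ball2 h=2 -> lands@9:R; in-air after throw: [b1@8:L b2@9:R b3@11:R b4@12:L]
Beat 8 (L): throw ball1 h=2 -> lands@10:L; in-air after throw: [b2@9:R b1@10:L b3@11:R b4@12:L]
Beat 9 (R): throw ball2 h=6 -> lands@15:R; in-air after throw: [b1@10:L b3@11:R b4@12:L b2@15:R]
Beat 10 (L): throw ball1 h=6 -> lands@16:L; in-air after throw: [b3@11:R b4@12:L b2@15:R b1@16:L]
Beat 11 (R): throw ball3 h=2 -> lands@13:R; in-air after throw: [b4@12:L b3@13:R b2@15:R b1@16:L]
Ball 3: thrown@3 h=2 -> first land @5; rethrown@5 h=6 -> second land @11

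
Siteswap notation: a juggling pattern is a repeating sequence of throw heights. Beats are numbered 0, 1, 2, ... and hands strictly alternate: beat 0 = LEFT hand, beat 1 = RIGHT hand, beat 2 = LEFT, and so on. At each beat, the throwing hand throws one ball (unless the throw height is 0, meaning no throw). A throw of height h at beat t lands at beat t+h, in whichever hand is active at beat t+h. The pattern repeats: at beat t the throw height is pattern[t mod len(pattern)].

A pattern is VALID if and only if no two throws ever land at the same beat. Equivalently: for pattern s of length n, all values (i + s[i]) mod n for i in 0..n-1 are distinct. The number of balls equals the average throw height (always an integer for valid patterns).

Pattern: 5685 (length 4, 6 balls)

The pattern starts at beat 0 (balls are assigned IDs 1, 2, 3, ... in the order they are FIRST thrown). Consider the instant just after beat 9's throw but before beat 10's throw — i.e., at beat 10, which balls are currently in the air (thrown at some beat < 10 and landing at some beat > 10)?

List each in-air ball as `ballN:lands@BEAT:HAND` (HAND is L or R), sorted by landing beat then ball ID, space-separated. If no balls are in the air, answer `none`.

Beat 0 (L): throw ball1 h=5 -> lands@5:R; in-air after throw: [b1@5:R]
Beat 1 (R): throw ball2 h=6 -> lands@7:R; in-air after throw: [b1@5:R b2@7:R]
Beat 2 (L): throw ball3 h=8 -> lands@10:L; in-air after throw: [b1@5:R b2@7:R b3@10:L]
Beat 3 (R): throw ball4 h=5 -> lands@8:L; in-air after throw: [b1@5:R b2@7:R b4@8:L b3@10:L]
Beat 4 (L): throw ball5 h=5 -> lands@9:R; in-air after throw: [b1@5:R b2@7:R b4@8:L b5@9:R b3@10:L]
Beat 5 (R): throw ball1 h=6 -> lands@11:R; in-air after throw: [b2@7:R b4@8:L b5@9:R b3@10:L b1@11:R]
Beat 6 (L): throw ball6 h=8 -> lands@14:L; in-air after throw: [b2@7:R b4@8:L b5@9:R b3@10:L b1@11:R b6@14:L]
Beat 7 (R): throw ball2 h=5 -> lands@12:L; in-air after throw: [b4@8:L b5@9:R b3@10:L b1@11:R b2@12:L b6@14:L]
Beat 8 (L): throw ball4 h=5 -> lands@13:R; in-air after throw: [b5@9:R b3@10:L b1@11:R b2@12:L b4@13:R b6@14:L]
Beat 9 (R): throw ball5 h=6 -> lands@15:R; in-air after throw: [b3@10:L b1@11:R b2@12:L b4@13:R b6@14:L b5@15:R]
Beat 10 (L): throw ball3 h=8 -> lands@18:L; in-air after throw: [b1@11:R b2@12:L b4@13:R b6@14:L b5@15:R b3@18:L]

Answer: ball1:lands@11:R ball2:lands@12:L ball4:lands@13:R ball6:lands@14:L ball5:lands@15:R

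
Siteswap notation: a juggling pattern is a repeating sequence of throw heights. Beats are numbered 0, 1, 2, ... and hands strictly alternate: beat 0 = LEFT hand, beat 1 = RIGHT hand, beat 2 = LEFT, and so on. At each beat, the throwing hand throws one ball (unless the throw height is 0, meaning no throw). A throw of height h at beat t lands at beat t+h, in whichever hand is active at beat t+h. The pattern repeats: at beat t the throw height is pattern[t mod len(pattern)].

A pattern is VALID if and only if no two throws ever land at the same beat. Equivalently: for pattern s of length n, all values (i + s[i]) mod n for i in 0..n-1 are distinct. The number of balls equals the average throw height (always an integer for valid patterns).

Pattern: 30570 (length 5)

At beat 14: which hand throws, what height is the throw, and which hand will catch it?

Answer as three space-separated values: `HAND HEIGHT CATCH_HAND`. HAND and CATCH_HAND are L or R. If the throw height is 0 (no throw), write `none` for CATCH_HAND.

Answer: L 0 none

Derivation:
Beat 14: 14 mod 2 = 0, so hand = L
Throw height = pattern[14 mod 5] = pattern[4] = 0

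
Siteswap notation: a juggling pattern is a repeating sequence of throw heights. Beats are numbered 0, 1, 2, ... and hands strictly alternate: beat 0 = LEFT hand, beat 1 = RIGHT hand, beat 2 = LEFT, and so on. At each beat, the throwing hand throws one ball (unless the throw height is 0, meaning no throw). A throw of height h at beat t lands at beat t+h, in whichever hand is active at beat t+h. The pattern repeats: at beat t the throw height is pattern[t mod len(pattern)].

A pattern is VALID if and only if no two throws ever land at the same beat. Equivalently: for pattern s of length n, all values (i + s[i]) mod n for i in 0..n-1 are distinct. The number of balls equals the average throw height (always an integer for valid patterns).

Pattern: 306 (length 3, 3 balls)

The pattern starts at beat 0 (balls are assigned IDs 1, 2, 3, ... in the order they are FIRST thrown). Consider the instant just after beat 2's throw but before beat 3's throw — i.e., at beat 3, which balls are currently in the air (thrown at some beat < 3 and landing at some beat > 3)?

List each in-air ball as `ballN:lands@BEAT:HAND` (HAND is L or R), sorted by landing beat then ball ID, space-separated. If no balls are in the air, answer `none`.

Beat 0 (L): throw ball1 h=3 -> lands@3:R; in-air after throw: [b1@3:R]
Beat 2 (L): throw ball2 h=6 -> lands@8:L; in-air after throw: [b1@3:R b2@8:L]
Beat 3 (R): throw ball1 h=3 -> lands@6:L; in-air after throw: [b1@6:L b2@8:L]

Answer: ball2:lands@8:L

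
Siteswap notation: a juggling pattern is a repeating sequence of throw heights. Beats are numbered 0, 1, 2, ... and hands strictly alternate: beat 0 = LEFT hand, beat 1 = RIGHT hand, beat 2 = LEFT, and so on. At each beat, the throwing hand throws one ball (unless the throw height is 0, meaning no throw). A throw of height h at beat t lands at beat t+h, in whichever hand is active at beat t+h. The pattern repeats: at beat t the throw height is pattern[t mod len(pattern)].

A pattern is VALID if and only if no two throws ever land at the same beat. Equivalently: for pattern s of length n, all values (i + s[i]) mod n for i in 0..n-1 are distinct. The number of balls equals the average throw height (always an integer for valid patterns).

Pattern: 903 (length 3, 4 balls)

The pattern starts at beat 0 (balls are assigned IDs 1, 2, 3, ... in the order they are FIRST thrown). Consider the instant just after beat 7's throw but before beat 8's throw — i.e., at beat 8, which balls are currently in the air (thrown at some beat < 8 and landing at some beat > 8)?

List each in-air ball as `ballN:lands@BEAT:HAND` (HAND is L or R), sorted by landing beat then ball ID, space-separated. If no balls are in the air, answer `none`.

Answer: ball1:lands@9:R ball3:lands@12:L ball4:lands@15:R

Derivation:
Beat 0 (L): throw ball1 h=9 -> lands@9:R; in-air after throw: [b1@9:R]
Beat 2 (L): throw ball2 h=3 -> lands@5:R; in-air after throw: [b2@5:R b1@9:R]
Beat 3 (R): throw ball3 h=9 -> lands@12:L; in-air after throw: [b2@5:R b1@9:R b3@12:L]
Beat 5 (R): throw ball2 h=3 -> lands@8:L; in-air after throw: [b2@8:L b1@9:R b3@12:L]
Beat 6 (L): throw ball4 h=9 -> lands@15:R; in-air after throw: [b2@8:L b1@9:R b3@12:L b4@15:R]
Beat 8 (L): throw ball2 h=3 -> lands@11:R; in-air after throw: [b1@9:R b2@11:R b3@12:L b4@15:R]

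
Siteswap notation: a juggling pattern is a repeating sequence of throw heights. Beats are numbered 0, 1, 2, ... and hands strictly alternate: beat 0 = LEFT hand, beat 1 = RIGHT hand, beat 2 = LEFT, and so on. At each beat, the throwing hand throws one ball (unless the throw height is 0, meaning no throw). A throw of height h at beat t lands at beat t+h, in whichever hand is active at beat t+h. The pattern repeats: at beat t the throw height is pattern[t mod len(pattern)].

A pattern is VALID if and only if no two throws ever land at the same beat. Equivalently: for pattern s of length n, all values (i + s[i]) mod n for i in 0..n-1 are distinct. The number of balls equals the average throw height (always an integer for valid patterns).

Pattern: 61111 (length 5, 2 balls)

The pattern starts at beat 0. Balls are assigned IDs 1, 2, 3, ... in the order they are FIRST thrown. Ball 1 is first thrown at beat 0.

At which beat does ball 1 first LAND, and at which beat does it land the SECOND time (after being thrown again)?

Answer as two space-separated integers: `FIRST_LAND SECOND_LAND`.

Answer: 6 7

Derivation:
Beat 0 (L): throw ball1 h=6 -> lands@6:L; in-air after throw: [b1@6:L]
Beat 1 (R): throw ball2 h=1 -> lands@2:L; in-air after throw: [b2@2:L b1@6:L]
Beat 2 (L): throw ball2 h=1 -> lands@3:R; in-air after throw: [b2@3:R b1@6:L]
Beat 3 (R): throw ball2 h=1 -> lands@4:L; in-air after throw: [b2@4:L b1@6:L]
Beat 4 (L): throw ball2 h=1 -> lands@5:R; in-air after throw: [b2@5:R b1@6:L]
Beat 5 (R): throw ball2 h=6 -> lands@11:R; in-air after throw: [b1@6:L b2@11:R]
Beat 6 (L): throw ball1 h=1 -> lands@7:R; in-air after throw: [b1@7:R b2@11:R]
Beat 7 (R): throw ball1 h=1 -> lands@8:L; in-air after throw: [b1@8:L b2@11:R]
Ball 1: thrown@0 h=6 -> first land @6; rethrown@6 h=1 -> second land @7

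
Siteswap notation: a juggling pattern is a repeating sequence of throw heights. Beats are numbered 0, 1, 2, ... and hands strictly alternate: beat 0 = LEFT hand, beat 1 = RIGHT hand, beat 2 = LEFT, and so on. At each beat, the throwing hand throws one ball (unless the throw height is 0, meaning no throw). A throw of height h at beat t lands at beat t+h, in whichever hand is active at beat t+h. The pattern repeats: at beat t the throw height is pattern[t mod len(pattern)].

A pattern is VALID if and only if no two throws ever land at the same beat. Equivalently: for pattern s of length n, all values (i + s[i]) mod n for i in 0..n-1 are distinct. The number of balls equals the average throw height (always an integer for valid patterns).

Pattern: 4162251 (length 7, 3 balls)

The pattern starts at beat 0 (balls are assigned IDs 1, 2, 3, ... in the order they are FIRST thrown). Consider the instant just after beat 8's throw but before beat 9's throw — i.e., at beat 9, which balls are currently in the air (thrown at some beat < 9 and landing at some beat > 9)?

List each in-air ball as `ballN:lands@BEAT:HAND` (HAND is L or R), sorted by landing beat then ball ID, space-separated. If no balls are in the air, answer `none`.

Answer: ball3:lands@10:L ball1:lands@11:R

Derivation:
Beat 0 (L): throw ball1 h=4 -> lands@4:L; in-air after throw: [b1@4:L]
Beat 1 (R): throw ball2 h=1 -> lands@2:L; in-air after throw: [b2@2:L b1@4:L]
Beat 2 (L): throw ball2 h=6 -> lands@8:L; in-air after throw: [b1@4:L b2@8:L]
Beat 3 (R): throw ball3 h=2 -> lands@5:R; in-air after throw: [b1@4:L b3@5:R b2@8:L]
Beat 4 (L): throw ball1 h=2 -> lands@6:L; in-air after throw: [b3@5:R b1@6:L b2@8:L]
Beat 5 (R): throw ball3 h=5 -> lands@10:L; in-air after throw: [b1@6:L b2@8:L b3@10:L]
Beat 6 (L): throw ball1 h=1 -> lands@7:R; in-air after throw: [b1@7:R b2@8:L b3@10:L]
Beat 7 (R): throw ball1 h=4 -> lands@11:R; in-air after throw: [b2@8:L b3@10:L b1@11:R]
Beat 8 (L): throw ball2 h=1 -> lands@9:R; in-air after throw: [b2@9:R b3@10:L b1@11:R]
Beat 9 (R): throw ball2 h=6 -> lands@15:R; in-air after throw: [b3@10:L b1@11:R b2@15:R]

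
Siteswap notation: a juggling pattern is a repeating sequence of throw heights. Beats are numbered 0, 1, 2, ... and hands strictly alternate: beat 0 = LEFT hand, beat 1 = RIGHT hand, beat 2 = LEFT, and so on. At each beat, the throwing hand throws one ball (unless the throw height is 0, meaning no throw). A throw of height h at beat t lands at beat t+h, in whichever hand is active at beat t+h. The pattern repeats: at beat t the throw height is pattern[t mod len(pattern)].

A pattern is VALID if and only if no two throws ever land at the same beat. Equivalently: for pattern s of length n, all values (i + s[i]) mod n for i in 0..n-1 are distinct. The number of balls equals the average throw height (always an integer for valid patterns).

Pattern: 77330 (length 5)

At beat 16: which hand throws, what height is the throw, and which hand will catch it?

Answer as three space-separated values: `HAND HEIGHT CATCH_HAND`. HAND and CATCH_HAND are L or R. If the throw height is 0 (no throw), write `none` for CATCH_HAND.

Answer: L 7 R

Derivation:
Beat 16: 16 mod 2 = 0, so hand = L
Throw height = pattern[16 mod 5] = pattern[1] = 7
Lands at beat 16+7=23, 23 mod 2 = 1, so catch hand = R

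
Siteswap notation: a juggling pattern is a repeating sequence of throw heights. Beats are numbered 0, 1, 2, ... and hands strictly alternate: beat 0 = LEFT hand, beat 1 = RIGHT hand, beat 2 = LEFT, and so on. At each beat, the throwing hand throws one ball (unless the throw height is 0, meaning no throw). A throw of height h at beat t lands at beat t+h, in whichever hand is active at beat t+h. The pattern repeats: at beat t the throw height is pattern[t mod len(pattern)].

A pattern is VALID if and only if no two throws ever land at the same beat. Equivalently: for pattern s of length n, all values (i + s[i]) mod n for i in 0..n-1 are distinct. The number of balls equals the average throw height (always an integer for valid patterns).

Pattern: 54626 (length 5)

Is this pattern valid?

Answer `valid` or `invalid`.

i=0: (i + s[i]) mod n = (0 + 5) mod 5 = 0
i=1: (i + s[i]) mod n = (1 + 4) mod 5 = 0
i=2: (i + s[i]) mod n = (2 + 6) mod 5 = 3
i=3: (i + s[i]) mod n = (3 + 2) mod 5 = 0
i=4: (i + s[i]) mod n = (4 + 6) mod 5 = 0
Residues: [0, 0, 3, 0, 0], distinct: False

Answer: invalid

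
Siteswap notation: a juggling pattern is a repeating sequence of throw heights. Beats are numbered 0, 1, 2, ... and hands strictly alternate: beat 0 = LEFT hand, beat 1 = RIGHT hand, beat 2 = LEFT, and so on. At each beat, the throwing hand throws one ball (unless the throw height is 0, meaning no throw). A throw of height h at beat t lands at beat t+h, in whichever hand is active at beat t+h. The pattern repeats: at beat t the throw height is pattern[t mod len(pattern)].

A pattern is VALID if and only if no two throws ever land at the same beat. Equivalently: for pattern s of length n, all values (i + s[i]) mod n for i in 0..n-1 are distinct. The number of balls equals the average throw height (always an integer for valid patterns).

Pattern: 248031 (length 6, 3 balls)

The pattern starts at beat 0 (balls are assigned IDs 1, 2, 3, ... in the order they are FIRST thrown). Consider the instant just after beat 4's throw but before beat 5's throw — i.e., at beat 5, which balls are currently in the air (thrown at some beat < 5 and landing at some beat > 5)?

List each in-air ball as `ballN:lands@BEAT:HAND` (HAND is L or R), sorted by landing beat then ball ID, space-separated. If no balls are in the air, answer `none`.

Beat 0 (L): throw ball1 h=2 -> lands@2:L; in-air after throw: [b1@2:L]
Beat 1 (R): throw ball2 h=4 -> lands@5:R; in-air after throw: [b1@2:L b2@5:R]
Beat 2 (L): throw ball1 h=8 -> lands@10:L; in-air after throw: [b2@5:R b1@10:L]
Beat 4 (L): throw ball3 h=3 -> lands@7:R; in-air after throw: [b2@5:R b3@7:R b1@10:L]
Beat 5 (R): throw ball2 h=1 -> lands@6:L; in-air after throw: [b2@6:L b3@7:R b1@10:L]

Answer: ball3:lands@7:R ball1:lands@10:L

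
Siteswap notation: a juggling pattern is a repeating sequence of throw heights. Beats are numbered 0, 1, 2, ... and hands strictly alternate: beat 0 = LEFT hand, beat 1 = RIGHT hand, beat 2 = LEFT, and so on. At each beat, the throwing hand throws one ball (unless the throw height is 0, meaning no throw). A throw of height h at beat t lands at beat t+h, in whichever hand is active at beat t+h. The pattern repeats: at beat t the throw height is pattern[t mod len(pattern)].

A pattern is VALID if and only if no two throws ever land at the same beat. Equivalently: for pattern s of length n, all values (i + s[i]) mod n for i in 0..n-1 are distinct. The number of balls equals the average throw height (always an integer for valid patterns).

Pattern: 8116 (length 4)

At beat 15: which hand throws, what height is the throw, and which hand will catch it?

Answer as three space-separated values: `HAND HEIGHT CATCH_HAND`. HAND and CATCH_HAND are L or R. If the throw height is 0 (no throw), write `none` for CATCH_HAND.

Beat 15: 15 mod 2 = 1, so hand = R
Throw height = pattern[15 mod 4] = pattern[3] = 6
Lands at beat 15+6=21, 21 mod 2 = 1, so catch hand = R

Answer: R 6 R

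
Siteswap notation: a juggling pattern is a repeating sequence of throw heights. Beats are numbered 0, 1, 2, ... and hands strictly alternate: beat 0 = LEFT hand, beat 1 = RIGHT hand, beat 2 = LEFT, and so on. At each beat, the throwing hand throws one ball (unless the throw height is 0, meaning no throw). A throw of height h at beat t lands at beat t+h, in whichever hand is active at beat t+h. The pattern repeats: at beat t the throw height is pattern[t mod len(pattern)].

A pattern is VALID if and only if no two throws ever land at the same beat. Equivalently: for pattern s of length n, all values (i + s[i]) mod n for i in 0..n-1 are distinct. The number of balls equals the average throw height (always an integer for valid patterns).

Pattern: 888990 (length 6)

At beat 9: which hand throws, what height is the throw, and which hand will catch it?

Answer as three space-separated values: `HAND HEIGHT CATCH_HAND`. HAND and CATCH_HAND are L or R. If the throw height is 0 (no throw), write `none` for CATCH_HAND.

Answer: R 9 L

Derivation:
Beat 9: 9 mod 2 = 1, so hand = R
Throw height = pattern[9 mod 6] = pattern[3] = 9
Lands at beat 9+9=18, 18 mod 2 = 0, so catch hand = L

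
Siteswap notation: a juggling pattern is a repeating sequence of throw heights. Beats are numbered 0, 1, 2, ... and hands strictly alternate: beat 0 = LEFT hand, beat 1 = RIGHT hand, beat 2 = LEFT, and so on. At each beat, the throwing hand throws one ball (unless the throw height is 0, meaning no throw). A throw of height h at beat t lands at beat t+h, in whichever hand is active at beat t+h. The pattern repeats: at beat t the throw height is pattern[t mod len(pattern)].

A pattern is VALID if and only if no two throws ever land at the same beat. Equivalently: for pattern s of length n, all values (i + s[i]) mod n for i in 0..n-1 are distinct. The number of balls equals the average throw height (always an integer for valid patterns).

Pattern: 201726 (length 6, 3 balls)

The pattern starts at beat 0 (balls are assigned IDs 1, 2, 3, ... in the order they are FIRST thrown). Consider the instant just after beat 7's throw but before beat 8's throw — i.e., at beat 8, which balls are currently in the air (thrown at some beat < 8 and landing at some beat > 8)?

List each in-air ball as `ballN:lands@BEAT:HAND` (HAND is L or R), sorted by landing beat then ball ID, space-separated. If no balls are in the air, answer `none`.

Answer: ball1:lands@10:L ball3:lands@11:R

Derivation:
Beat 0 (L): throw ball1 h=2 -> lands@2:L; in-air after throw: [b1@2:L]
Beat 2 (L): throw ball1 h=1 -> lands@3:R; in-air after throw: [b1@3:R]
Beat 3 (R): throw ball1 h=7 -> lands@10:L; in-air after throw: [b1@10:L]
Beat 4 (L): throw ball2 h=2 -> lands@6:L; in-air after throw: [b2@6:L b1@10:L]
Beat 5 (R): throw ball3 h=6 -> lands@11:R; in-air after throw: [b2@6:L b1@10:L b3@11:R]
Beat 6 (L): throw ball2 h=2 -> lands@8:L; in-air after throw: [b2@8:L b1@10:L b3@11:R]
Beat 8 (L): throw ball2 h=1 -> lands@9:R; in-air after throw: [b2@9:R b1@10:L b3@11:R]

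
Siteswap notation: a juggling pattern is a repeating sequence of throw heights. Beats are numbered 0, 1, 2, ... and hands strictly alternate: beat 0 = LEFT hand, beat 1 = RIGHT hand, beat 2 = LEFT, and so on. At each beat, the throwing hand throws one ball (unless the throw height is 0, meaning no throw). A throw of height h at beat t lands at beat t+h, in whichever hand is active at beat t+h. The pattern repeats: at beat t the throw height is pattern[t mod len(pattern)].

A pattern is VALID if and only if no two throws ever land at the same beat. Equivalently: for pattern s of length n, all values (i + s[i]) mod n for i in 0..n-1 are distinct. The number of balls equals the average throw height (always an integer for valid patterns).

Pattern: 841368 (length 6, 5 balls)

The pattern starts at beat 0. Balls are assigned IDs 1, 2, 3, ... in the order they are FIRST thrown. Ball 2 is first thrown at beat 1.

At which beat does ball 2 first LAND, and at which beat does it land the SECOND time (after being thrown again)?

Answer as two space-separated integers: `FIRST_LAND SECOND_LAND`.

Answer: 5 13

Derivation:
Beat 0 (L): throw ball1 h=8 -> lands@8:L; in-air after throw: [b1@8:L]
Beat 1 (R): throw ball2 h=4 -> lands@5:R; in-air after throw: [b2@5:R b1@8:L]
Beat 2 (L): throw ball3 h=1 -> lands@3:R; in-air after throw: [b3@3:R b2@5:R b1@8:L]
Beat 3 (R): throw ball3 h=3 -> lands@6:L; in-air after throw: [b2@5:R b3@6:L b1@8:L]
Beat 4 (L): throw ball4 h=6 -> lands@10:L; in-air after throw: [b2@5:R b3@6:L b1@8:L b4@10:L]
Beat 5 (R): throw ball2 h=8 -> lands@13:R; in-air after throw: [b3@6:L b1@8:L b4@10:L b2@13:R]
Beat 6 (L): throw ball3 h=8 -> lands@14:L; in-air after throw: [b1@8:L b4@10:L b2@13:R b3@14:L]
Beat 7 (R): throw ball5 h=4 -> lands@11:R; in-air after throw: [b1@8:L b4@10:L b5@11:R b2@13:R b3@14:L]
Beat 8 (L): throw ball1 h=1 -> lands@9:R; in-air after throw: [b1@9:R b4@10:L b5@11:R b2@13:R b3@14:L]
Beat 9 (R): throw ball1 h=3 -> lands@12:L; in-air after throw: [b4@10:L b5@11:R b1@12:L b2@13:R b3@14:L]
Beat 10 (L): throw ball4 h=6 -> lands@16:L; in-air after throw: [b5@11:R b1@12:L b2@13:R b3@14:L b4@16:L]
Beat 11 (R): throw ball5 h=8 -> lands@19:R; in-air after throw: [b1@12:L b2@13:R b3@14:L b4@16:L b5@19:R]
Beat 12 (L): throw ball1 h=8 -> lands@20:L; in-air after throw: [b2@13:R b3@14:L b4@16:L b5@19:R b1@20:L]
Beat 13 (R): throw ball2 h=4 -> lands@17:R; in-air after throw: [b3@14:L b4@16:L b2@17:R b5@19:R b1@20:L]
Ball 2: thrown@1 h=4 -> first land @5; rethrown@5 h=8 -> second land @13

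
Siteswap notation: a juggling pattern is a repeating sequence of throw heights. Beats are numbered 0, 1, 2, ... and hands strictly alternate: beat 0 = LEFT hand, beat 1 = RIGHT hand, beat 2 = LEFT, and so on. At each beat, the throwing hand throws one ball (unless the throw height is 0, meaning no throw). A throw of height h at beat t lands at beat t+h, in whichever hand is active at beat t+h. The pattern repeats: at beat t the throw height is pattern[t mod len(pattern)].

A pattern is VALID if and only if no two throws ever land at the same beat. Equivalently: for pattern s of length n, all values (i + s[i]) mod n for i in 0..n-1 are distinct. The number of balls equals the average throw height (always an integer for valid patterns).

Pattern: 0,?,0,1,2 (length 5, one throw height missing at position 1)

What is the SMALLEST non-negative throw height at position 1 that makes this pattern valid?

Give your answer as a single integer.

i=0: (0 + 0) mod 5 = 0
i=1: s[i]=? (unknown)
i=2: (2 + 0) mod 5 = 2
i=3: (3 + 1) mod 5 = 4
i=4: (4 + 2) mod 5 = 1
Known residues: [0, 1, 2, 4]; need a permutation of 0..4, so missing residue r = 3
Need (1 + s) mod 5 = 3; smallest s = (3 - 1) mod 5 = 2

Answer: 2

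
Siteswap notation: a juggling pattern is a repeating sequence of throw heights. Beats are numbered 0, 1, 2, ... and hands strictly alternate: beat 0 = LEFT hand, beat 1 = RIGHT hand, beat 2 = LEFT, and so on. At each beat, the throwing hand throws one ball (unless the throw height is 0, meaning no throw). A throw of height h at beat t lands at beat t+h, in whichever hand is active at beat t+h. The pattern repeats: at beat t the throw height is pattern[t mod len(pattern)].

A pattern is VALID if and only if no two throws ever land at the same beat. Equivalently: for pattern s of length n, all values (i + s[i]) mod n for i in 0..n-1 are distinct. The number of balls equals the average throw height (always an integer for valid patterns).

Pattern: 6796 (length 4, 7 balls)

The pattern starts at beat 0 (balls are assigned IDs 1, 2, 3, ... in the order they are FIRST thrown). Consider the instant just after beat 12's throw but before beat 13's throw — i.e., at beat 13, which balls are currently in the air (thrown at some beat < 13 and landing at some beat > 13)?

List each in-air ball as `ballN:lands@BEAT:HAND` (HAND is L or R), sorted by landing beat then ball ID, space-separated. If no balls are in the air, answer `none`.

Beat 0 (L): throw ball1 h=6 -> lands@6:L; in-air after throw: [b1@6:L]
Beat 1 (R): throw ball2 h=7 -> lands@8:L; in-air after throw: [b1@6:L b2@8:L]
Beat 2 (L): throw ball3 h=9 -> lands@11:R; in-air after throw: [b1@6:L b2@8:L b3@11:R]
Beat 3 (R): throw ball4 h=6 -> lands@9:R; in-air after throw: [b1@6:L b2@8:L b4@9:R b3@11:R]
Beat 4 (L): throw ball5 h=6 -> lands@10:L; in-air after throw: [b1@6:L b2@8:L b4@9:R b5@10:L b3@11:R]
Beat 5 (R): throw ball6 h=7 -> lands@12:L; in-air after throw: [b1@6:L b2@8:L b4@9:R b5@10:L b3@11:R b6@12:L]
Beat 6 (L): throw ball1 h=9 -> lands@15:R; in-air after throw: [b2@8:L b4@9:R b5@10:L b3@11:R b6@12:L b1@15:R]
Beat 7 (R): throw ball7 h=6 -> lands@13:R; in-air after throw: [b2@8:L b4@9:R b5@10:L b3@11:R b6@12:L b7@13:R b1@15:R]
Beat 8 (L): throw ball2 h=6 -> lands@14:L; in-air after throw: [b4@9:R b5@10:L b3@11:R b6@12:L b7@13:R b2@14:L b1@15:R]
Beat 9 (R): throw ball4 h=7 -> lands@16:L; in-air after throw: [b5@10:L b3@11:R b6@12:L b7@13:R b2@14:L b1@15:R b4@16:L]
Beat 10 (L): throw ball5 h=9 -> lands@19:R; in-air after throw: [b3@11:R b6@12:L b7@13:R b2@14:L b1@15:R b4@16:L b5@19:R]
Beat 11 (R): throw ball3 h=6 -> lands@17:R; in-air after throw: [b6@12:L b7@13:R b2@14:L b1@15:R b4@16:L b3@17:R b5@19:R]
Beat 12 (L): throw ball6 h=6 -> lands@18:L; in-air after throw: [b7@13:R b2@14:L b1@15:R b4@16:L b3@17:R b6@18:L b5@19:R]
Beat 13 (R): throw ball7 h=7 -> lands@20:L; in-air after throw: [b2@14:L b1@15:R b4@16:L b3@17:R b6@18:L b5@19:R b7@20:L]

Answer: ball2:lands@14:L ball1:lands@15:R ball4:lands@16:L ball3:lands@17:R ball6:lands@18:L ball5:lands@19:R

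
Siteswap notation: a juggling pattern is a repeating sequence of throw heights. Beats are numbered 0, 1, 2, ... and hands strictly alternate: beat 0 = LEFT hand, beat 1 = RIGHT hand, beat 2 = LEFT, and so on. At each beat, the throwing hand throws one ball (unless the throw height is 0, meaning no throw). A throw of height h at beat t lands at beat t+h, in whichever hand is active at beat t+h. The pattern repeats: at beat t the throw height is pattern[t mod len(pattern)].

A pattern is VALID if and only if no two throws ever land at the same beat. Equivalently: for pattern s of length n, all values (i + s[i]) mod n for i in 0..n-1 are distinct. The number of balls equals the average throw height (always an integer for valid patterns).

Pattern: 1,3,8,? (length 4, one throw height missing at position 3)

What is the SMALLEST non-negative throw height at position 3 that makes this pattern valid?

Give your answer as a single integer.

i=0: (0 + 1) mod 4 = 1
i=1: (1 + 3) mod 4 = 0
i=2: (2 + 8) mod 4 = 2
i=3: s[i]=? (unknown)
Known residues: [0, 1, 2]; need a permutation of 0..3, so missing residue r = 3
Need (3 + s) mod 4 = 3; smallest s = (3 - 3) mod 4 = 0

Answer: 0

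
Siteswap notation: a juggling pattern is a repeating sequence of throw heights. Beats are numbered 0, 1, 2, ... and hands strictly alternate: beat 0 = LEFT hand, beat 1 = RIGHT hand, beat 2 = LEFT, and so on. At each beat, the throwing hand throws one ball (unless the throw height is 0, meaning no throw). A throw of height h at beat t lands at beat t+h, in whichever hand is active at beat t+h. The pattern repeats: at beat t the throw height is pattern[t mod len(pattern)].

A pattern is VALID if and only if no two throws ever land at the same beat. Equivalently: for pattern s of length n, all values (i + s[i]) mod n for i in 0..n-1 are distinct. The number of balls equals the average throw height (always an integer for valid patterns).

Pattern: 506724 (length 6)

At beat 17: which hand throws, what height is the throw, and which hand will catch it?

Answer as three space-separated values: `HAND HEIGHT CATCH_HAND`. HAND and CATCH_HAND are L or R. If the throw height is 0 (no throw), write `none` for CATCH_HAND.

Beat 17: 17 mod 2 = 1, so hand = R
Throw height = pattern[17 mod 6] = pattern[5] = 4
Lands at beat 17+4=21, 21 mod 2 = 1, so catch hand = R

Answer: R 4 R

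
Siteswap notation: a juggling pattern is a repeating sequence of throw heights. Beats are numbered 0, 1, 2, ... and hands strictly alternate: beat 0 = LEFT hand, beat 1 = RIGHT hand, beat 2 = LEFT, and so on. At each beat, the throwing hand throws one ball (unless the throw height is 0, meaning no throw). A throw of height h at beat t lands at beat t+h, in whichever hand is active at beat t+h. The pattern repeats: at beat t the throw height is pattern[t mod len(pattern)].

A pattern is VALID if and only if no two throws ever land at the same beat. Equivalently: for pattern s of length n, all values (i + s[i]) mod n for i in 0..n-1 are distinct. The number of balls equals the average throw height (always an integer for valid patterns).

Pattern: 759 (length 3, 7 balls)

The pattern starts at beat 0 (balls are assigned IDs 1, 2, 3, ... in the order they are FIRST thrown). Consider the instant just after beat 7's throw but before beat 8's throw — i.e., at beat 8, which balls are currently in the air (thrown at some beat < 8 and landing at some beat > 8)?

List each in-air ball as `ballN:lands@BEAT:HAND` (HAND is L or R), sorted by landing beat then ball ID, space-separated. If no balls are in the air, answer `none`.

Answer: ball5:lands@9:R ball4:lands@10:L ball3:lands@11:R ball1:lands@12:L ball2:lands@13:R ball6:lands@14:L

Derivation:
Beat 0 (L): throw ball1 h=7 -> lands@7:R; in-air after throw: [b1@7:R]
Beat 1 (R): throw ball2 h=5 -> lands@6:L; in-air after throw: [b2@6:L b1@7:R]
Beat 2 (L): throw ball3 h=9 -> lands@11:R; in-air after throw: [b2@6:L b1@7:R b3@11:R]
Beat 3 (R): throw ball4 h=7 -> lands@10:L; in-air after throw: [b2@6:L b1@7:R b4@10:L b3@11:R]
Beat 4 (L): throw ball5 h=5 -> lands@9:R; in-air after throw: [b2@6:L b1@7:R b5@9:R b4@10:L b3@11:R]
Beat 5 (R): throw ball6 h=9 -> lands@14:L; in-air after throw: [b2@6:L b1@7:R b5@9:R b4@10:L b3@11:R b6@14:L]
Beat 6 (L): throw ball2 h=7 -> lands@13:R; in-air after throw: [b1@7:R b5@9:R b4@10:L b3@11:R b2@13:R b6@14:L]
Beat 7 (R): throw ball1 h=5 -> lands@12:L; in-air after throw: [b5@9:R b4@10:L b3@11:R b1@12:L b2@13:R b6@14:L]
Beat 8 (L): throw ball7 h=9 -> lands@17:R; in-air after throw: [b5@9:R b4@10:L b3@11:R b1@12:L b2@13:R b6@14:L b7@17:R]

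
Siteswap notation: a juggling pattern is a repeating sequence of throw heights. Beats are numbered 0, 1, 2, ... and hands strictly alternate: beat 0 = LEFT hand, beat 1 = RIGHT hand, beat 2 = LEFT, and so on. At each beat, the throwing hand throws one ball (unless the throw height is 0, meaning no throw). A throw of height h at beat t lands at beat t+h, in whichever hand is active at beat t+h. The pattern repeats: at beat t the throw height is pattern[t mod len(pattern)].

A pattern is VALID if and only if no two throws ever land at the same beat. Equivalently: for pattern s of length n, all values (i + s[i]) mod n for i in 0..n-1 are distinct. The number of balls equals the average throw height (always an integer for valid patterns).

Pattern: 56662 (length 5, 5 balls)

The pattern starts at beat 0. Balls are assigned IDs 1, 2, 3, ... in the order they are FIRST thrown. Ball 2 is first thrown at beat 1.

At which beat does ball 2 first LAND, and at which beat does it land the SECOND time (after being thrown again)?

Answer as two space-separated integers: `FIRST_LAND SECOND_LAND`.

Answer: 7 13

Derivation:
Beat 0 (L): throw ball1 h=5 -> lands@5:R; in-air after throw: [b1@5:R]
Beat 1 (R): throw ball2 h=6 -> lands@7:R; in-air after throw: [b1@5:R b2@7:R]
Beat 2 (L): throw ball3 h=6 -> lands@8:L; in-air after throw: [b1@5:R b2@7:R b3@8:L]
Beat 3 (R): throw ball4 h=6 -> lands@9:R; in-air after throw: [b1@5:R b2@7:R b3@8:L b4@9:R]
Beat 4 (L): throw ball5 h=2 -> lands@6:L; in-air after throw: [b1@5:R b5@6:L b2@7:R b3@8:L b4@9:R]
Beat 5 (R): throw ball1 h=5 -> lands@10:L; in-air after throw: [b5@6:L b2@7:R b3@8:L b4@9:R b1@10:L]
Beat 6 (L): throw ball5 h=6 -> lands@12:L; in-air after throw: [b2@7:R b3@8:L b4@9:R b1@10:L b5@12:L]
Beat 7 (R): throw ball2 h=6 -> lands@13:R; in-air after throw: [b3@8:L b4@9:R b1@10:L b5@12:L b2@13:R]
Beat 8 (L): throw ball3 h=6 -> lands@14:L; in-air after throw: [b4@9:R b1@10:L b5@12:L b2@13:R b3@14:L]
Beat 9 (R): throw ball4 h=2 -> lands@11:R; in-air after throw: [b1@10:L b4@11:R b5@12:L b2@13:R b3@14:L]
Beat 10 (L): throw ball1 h=5 -> lands@15:R; in-air after throw: [b4@11:R b5@12:L b2@13:R b3@14:L b1@15:R]
Beat 11 (R): throw ball4 h=6 -> lands@17:R; in-air after throw: [b5@12:L b2@13:R b3@14:L b1@15:R b4@17:R]
Beat 12 (L): throw ball5 h=6 -> lands@18:L; in-air after throw: [b2@13:R b3@14:L b1@15:R b4@17:R b5@18:L]
Beat 13 (R): throw ball2 h=6 -> lands@19:R; in-air after throw: [b3@14:L b1@15:R b4@17:R b5@18:L b2@19:R]
Ball 2: thrown@1 h=6 -> first land @7; rethrown@7 h=6 -> second land @13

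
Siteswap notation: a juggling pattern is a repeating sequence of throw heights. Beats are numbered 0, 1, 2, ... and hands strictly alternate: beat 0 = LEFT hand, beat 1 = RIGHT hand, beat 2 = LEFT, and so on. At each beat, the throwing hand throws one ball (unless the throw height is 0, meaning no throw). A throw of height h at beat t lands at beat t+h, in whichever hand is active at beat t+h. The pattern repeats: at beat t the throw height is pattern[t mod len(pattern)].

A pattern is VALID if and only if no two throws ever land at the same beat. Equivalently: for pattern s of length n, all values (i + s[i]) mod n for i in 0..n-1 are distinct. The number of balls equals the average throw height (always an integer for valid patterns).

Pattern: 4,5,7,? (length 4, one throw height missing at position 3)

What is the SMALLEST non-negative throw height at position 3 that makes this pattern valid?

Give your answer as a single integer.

i=0: (0 + 4) mod 4 = 0
i=1: (1 + 5) mod 4 = 2
i=2: (2 + 7) mod 4 = 1
i=3: s[i]=? (unknown)
Known residues: [0, 1, 2]; need a permutation of 0..3, so missing residue r = 3
Need (3 + s) mod 4 = 3; smallest s = (3 - 3) mod 4 = 0

Answer: 0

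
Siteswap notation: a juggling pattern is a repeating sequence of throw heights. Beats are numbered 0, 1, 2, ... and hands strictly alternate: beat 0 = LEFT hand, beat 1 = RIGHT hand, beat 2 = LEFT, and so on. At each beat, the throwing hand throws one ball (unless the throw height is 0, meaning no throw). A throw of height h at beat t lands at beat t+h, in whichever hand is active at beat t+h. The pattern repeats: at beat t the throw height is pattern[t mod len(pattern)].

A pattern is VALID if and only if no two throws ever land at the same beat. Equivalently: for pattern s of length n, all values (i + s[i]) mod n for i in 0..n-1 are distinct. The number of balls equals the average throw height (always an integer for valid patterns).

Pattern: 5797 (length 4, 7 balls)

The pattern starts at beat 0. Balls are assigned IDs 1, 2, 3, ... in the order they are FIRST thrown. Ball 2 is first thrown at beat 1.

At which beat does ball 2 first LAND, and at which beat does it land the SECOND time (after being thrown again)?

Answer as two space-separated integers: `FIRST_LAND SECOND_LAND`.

Answer: 8 13

Derivation:
Beat 0 (L): throw ball1 h=5 -> lands@5:R; in-air after throw: [b1@5:R]
Beat 1 (R): throw ball2 h=7 -> lands@8:L; in-air after throw: [b1@5:R b2@8:L]
Beat 2 (L): throw ball3 h=9 -> lands@11:R; in-air after throw: [b1@5:R b2@8:L b3@11:R]
Beat 3 (R): throw ball4 h=7 -> lands@10:L; in-air after throw: [b1@5:R b2@8:L b4@10:L b3@11:R]
Beat 4 (L): throw ball5 h=5 -> lands@9:R; in-air after throw: [b1@5:R b2@8:L b5@9:R b4@10:L b3@11:R]
Beat 5 (R): throw ball1 h=7 -> lands@12:L; in-air after throw: [b2@8:L b5@9:R b4@10:L b3@11:R b1@12:L]
Beat 6 (L): throw ball6 h=9 -> lands@15:R; in-air after throw: [b2@8:L b5@9:R b4@10:L b3@11:R b1@12:L b6@15:R]
Beat 7 (R): throw ball7 h=7 -> lands@14:L; in-air after throw: [b2@8:L b5@9:R b4@10:L b3@11:R b1@12:L b7@14:L b6@15:R]
Beat 8 (L): throw ball2 h=5 -> lands@13:R; in-air after throw: [b5@9:R b4@10:L b3@11:R b1@12:L b2@13:R b7@14:L b6@15:R]
Beat 9 (R): throw ball5 h=7 -> lands@16:L; in-air after throw: [b4@10:L b3@11:R b1@12:L b2@13:R b7@14:L b6@15:R b5@16:L]
Beat 10 (L): throw ball4 h=9 -> lands@19:R; in-air after throw: [b3@11:R b1@12:L b2@13:R b7@14:L b6@15:R b5@16:L b4@19:R]
Beat 11 (R): throw ball3 h=7 -> lands@18:L; in-air after throw: [b1@12:L b2@13:R b7@14:L b6@15:R b5@16:L b3@18:L b4@19:R]
Ball 2: thrown@1 h=7 -> first land @8; rethrown@8 h=5 -> second land @13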